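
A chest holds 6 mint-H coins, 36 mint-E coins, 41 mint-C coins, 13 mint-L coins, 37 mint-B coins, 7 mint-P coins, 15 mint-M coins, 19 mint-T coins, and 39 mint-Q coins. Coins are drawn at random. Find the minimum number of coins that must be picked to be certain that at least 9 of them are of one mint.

70

By pigeonhole, the 9 mints are the holes; the coins drawn are the pigeons.
To avoid 9 of any one mint, the worst case takes at most 8 of each mint, or every coin of a mint that has fewer than 8.
That gives 6 + 8 + 8 + 8 + 8 + 7 + 8 + 8 + 8 = 69 coins with no mint reaching 9.
The next coin forces some mint to 9, so 69 + 1 = 70.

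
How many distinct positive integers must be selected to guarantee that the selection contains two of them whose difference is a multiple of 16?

Integers whose pairwise differences are multiples of 16 are exactly those sharing a remainder mod 16. By the pigeonhole principle, the 16 residue classes mod 16 are the pigeonholes.
With 16 integers one could put 1 in each residue class and have no class reach 2.
The 17th integer pushes some class to 2, so 16·1 + 1 = 17.

17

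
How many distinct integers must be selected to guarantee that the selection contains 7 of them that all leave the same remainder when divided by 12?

73

By pigeonhole, the 12 residue classes mod 12 are the pigeonholes.
With 72 integers one could put 6 in each residue class and have no class reach 7.
The 73rd integer pushes some class to 7, so 12·6 + 1 = 73.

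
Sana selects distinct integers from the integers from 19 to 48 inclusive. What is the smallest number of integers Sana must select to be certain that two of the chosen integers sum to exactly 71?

Two chosen integers sum to 71 exactly when both halves of some pair {x, 71−x} with 23 ≤ x ≤ 71−x ≤ 48 are chosen — 13 such pairs.
The remaining 4 elements (those with no distinct partner in range) can never complete a 71-sum, so the worst case takes all of them and one from each pair: 4 + 13 = 17.
The 18th integer has to be the second member of some pair, so 17 + 1 = 18.

18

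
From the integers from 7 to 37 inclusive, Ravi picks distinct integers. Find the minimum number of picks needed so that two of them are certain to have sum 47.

Two chosen integers sum to 47 exactly when both halves of some pair {x, 47−x} with 10 ≤ x ≤ 47−x ≤ 37 are chosen — 14 such pairs.
The remaining 3 elements (those with no distinct partner in range) can never complete a 47-sum, so the worst case takes all of them and one from each pair: 3 + 14 = 17.
Pigeonhole: the 18th integer has to be the second member of some pair, so 17 + 1 = 18.

18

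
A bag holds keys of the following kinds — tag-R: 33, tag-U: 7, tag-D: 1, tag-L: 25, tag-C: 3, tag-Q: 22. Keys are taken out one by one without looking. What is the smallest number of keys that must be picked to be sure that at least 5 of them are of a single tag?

21

An adversary could hand out at most 4 keys per tag (tag-D, tag-C run out sooner): 4 + 4 + 1 + 4 + 3 + 4 = 20 keys and still no tag has 5.
Pigeonhole: one more key lands in a tag already at 4, so 21 draws are enough and 20 are not.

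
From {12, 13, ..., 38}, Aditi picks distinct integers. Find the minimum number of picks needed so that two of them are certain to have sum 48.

Group the elements by complementary pair {x, 48−x}: {12,36}, {13,35}, {14,34}, …, giving 12 two-element pairs, the single value 24 (it cannot pair with itself since the integers are distinct), and 2 integers whose partner 48−x falls outside [12,38].
Pigeonhole: treating each of those 15 groups as a pigeonhole, one can pick one integer per group — 15 integers — with no two summing to 48.
The 16th integer lands in an occupied pair, forcing a sum of 48.

16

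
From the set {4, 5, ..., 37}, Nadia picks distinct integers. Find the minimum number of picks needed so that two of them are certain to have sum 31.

Two chosen integers sum to 31 exactly when both halves of some pair {x, 31−x} with 4 ≤ x ≤ 31−x ≤ 27 are chosen — 12 such pairs.
The remaining 10 elements (those with no distinct partner in range) can never complete a 31-sum, so the worst case takes all of them and one from each pair: 10 + 12 = 22.
The 23rd integer has to be the second member of some pair, so 22 + 1 = 23.

23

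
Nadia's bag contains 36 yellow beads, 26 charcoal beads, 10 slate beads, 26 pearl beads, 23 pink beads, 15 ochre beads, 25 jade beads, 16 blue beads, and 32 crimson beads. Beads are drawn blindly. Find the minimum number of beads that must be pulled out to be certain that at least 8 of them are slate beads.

207

In the worst case for collecting slate beads, every non-slate bead comes out first.
There are 36 + 26 + 26 + 23 + 15 + 25 + 16 + 32 = 199 non-slate beads altogether.
After those, each further bead must be slate, so 199 + 8 = 207 draws guarantee 8 slate beads.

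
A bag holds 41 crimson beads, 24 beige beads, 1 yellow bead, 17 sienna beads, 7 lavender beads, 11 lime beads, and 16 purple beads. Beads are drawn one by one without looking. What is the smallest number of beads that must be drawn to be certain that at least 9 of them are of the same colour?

The 7 colours are the holes; the beads drawn are the pigeons.
To avoid 9 of any one colour, the worst case takes at most 8 of each colour, or every bead of a colour that has fewer than 8.
That gives 8 + 8 + 1 + 8 + 7 + 8 + 8 = 48 beads with no colour reaching 9.
The next bead forces some colour to 9, so 48 + 1 = 49.

49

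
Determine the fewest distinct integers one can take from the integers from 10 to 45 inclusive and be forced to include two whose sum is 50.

Two chosen integers sum to 50 exactly when both halves of some pair {x, 50−x} with 10 ≤ x ≤ 50−x ≤ 40 are chosen — 15 such pairs.
The remaining 6 elements (those with no distinct partner in range) can never complete a 50-sum, so the worst case takes all of them and one from each pair: 6 + 15 = 21.
Pigeonhole: the 22nd integer has to be the second member of some pair, so 21 + 1 = 22.

22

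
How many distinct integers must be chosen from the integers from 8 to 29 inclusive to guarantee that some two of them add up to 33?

14

A set avoiding the sum 33 can contain at most one of each pair {x, 33−x}, plus the 4 elements whose complement lies outside the range.
The integers 17, …, 29 (13 of them) are such a set: any two sum to at least 17+18 = 35 > 33.
Any 14th integer completes one of the 9 pairs, so 14 choices force a sum of 33.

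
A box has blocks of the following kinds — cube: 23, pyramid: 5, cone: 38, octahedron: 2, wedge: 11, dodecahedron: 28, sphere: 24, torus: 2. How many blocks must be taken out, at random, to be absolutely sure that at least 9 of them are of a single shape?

50

An adversary could hand out at most 8 blocks per shape (pyramid, octahedron, torus run out sooner): 8 + 5 + 8 + 2 + 8 + 8 + 8 + 2 = 49 blocks and still no shape has 9.
One more block lands in a shape already at 8, so 50 draws are enough and 49 are not.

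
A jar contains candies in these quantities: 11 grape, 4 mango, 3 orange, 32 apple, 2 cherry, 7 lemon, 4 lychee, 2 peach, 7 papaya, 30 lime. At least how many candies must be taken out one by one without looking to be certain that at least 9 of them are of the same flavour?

By pigeonhole, put each drawn candy into a box by flavour. The largest draw with every box below 9 takes min(count, 8) from each flavour; flavours with fewer than 8 contribute all they have.
Σ min(cᵢ, 8) = 8 + 4 + 3 + 8 + 2 + 7 + 4 + 2 + 7 + 8 = 53.
Draw number 53 + 1 = 54 must push one box to 9.

54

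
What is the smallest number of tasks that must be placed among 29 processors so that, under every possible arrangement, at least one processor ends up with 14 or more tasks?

378

With 377 tasks one could put exactly 13 in each of the 29 processors, and no processor would reach 14.
One more task must land in a processor that already has 13, giving it 14.
So 29 × 13 + 1 = 378 tasks are required.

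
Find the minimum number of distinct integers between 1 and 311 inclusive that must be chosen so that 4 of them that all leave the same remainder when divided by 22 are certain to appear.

67

By pigeonhole, the 22 residue classes mod 22 are the pigeonholes.
With 66 integers one could put 3 in each residue class and have no class reach 4.
The 67th integer pushes some class to 4, so 22·3 + 1 = 67.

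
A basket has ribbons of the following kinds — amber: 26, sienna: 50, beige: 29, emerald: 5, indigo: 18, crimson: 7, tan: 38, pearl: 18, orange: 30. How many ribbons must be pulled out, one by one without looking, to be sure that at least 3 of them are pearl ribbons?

206

In the worst case for collecting pearl ribbons, every non-pearl ribbon comes out first.
There are 26 + 50 + 29 + 5 + 18 + 7 + 38 + 30 = 203 non-pearl ribbons altogether.
After those, each further ribbon must be pearl, so 203 + 3 = 206 draws guarantee 3 pearl ribbons.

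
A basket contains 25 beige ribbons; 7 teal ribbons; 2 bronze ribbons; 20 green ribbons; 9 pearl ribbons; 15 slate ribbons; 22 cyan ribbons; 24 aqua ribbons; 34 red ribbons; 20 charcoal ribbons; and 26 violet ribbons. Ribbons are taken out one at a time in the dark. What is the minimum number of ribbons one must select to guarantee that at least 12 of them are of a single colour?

An adversary could hand out at most 11 ribbons per colour (teal, bronze, pearl run out sooner): 11 + 7 + 2 + 11 + 9 + 11 + 11 + 11 + 11 + 11 + 11 = 106 ribbons and still no colour has 12.
One more ribbon lands in a colour already at 11, so 107 draws are enough and 106 are not.

107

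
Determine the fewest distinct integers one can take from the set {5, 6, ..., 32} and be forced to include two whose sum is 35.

Two chosen integers sum to 35 exactly when both halves of some pair {x, 35−x} with 5 ≤ x ≤ 35−x ≤ 30 are chosen — 13 such pairs.
The remaining 2 elements (those with no distinct partner in range) can never complete a 35-sum, so the worst case takes all of them and one from each pair: 2 + 13 = 15.
Pigeonhole: the 16th integer has to be the second member of some pair, so 15 + 1 = 16.

16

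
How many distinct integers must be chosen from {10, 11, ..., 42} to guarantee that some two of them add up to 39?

24

A set avoiding the sum 39 can contain at most one of each pair {x, 39−x}, plus the 13 elements whose complement lies outside the range.
The integers 20, …, 42 (23 of them) are such a set: any two sum to at least 20+21 = 41 > 39.
Any 24th integer completes one of the 10 pairs, so 24 choices force a sum of 39.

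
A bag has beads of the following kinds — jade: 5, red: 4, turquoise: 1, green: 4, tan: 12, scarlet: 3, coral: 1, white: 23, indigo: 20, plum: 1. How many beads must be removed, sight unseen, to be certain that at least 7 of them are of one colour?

Put each drawn bead into a box by colour. The largest draw with every box below 7 takes min(count, 6) from each colour; colours with fewer than 6 contribute all they have.
Σ min(cᵢ, 6) = 5 + 4 + 1 + 4 + 6 + 3 + 1 + 6 + 6 + 1 = 37.
Draw number 37 + 1 = 38 must push one box to 7.

38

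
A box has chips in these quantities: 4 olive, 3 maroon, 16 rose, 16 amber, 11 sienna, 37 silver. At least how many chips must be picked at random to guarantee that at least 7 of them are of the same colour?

An adversary could hand out at most 6 chips per colour (olive, maroon run out sooner): 4 + 3 + 6 + 6 + 6 + 6 = 31 chips and still no colour has 7.
By the pigeonhole principle, one more chip lands in a colour already at 6, so 32 draws are enough and 31 are not.

32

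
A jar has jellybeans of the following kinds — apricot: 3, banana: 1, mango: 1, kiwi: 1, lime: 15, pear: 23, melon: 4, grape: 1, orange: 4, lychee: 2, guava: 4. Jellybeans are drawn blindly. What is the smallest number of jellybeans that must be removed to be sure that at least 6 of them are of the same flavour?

The 11 flavours are the holes; the jellybeans drawn are the pigeons.
To avoid 6 of any one flavour, the worst case takes at most 5 of each flavour, or every jellybean of a flavour that has fewer than 5.
That gives 3 + 1 + 1 + 1 + 5 + 5 + 4 + 1 + 4 + 2 + 4 = 31 jellybeans with no flavour reaching 6.
The next jellybean forces some flavour to 6, so 31 + 1 = 32.

32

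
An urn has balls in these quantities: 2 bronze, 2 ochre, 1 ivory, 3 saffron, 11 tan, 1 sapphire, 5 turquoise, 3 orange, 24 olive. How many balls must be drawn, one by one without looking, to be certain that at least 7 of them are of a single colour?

An adversary could hand out at most 6 balls per colour (7 colours run out sooner): 2 + 2 + 1 + 3 + 6 + 1 + 5 + 3 + 6 = 29 balls and still no colour has 7.
One more ball lands in a colour already at 6, so 30 draws are enough and 29 are not.

30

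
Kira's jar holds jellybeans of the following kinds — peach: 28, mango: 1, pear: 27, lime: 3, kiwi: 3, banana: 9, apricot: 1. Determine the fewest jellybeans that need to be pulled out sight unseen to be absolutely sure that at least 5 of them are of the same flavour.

21

By pigeonhole, put each drawn jellybean into a box by flavour. The largest draw with every box below 5 takes min(count, 4) from each flavour; flavours with fewer than 4 contribute all they have.
Σ min(cᵢ, 4) = 4 + 1 + 4 + 3 + 3 + 4 + 1 = 20.
Draw number 20 + 1 = 21 must push one box to 5.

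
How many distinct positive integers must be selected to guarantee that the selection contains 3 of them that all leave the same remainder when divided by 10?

21

The 10 residue classes mod 10 are the pigeonholes.
With 20 integers one could put 2 in each residue class and have no class reach 3.
The 21st integer pushes some class to 3, so 10·2 + 1 = 21.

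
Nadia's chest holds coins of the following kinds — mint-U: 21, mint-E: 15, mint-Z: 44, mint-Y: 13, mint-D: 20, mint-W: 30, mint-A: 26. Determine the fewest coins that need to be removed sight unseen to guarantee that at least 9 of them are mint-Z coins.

In the worst case for collecting mint-Z coins, every non-mint-Z coin comes out first.
There are 21 + 15 + 13 + 20 + 30 + 26 = 125 non-mint-Z coins altogether.
After those, each further coin must be mint-Z, so 125 + 9 = 134 draws guarantee 9 mint-Z coins.

134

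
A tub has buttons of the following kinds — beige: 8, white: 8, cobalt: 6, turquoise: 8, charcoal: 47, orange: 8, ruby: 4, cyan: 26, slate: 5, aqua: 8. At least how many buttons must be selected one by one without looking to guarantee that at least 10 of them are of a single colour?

74

Put each drawn button into a box by colour. The largest draw with every box below 10 takes min(count, 9) from each colour; colours with fewer than 9 contribute all they have.
Σ min(cᵢ, 9) = 8 + 8 + 6 + 8 + 9 + 8 + 4 + 9 + 5 + 8 = 73.
Draw number 73 + 1 = 74 must push one box to 10.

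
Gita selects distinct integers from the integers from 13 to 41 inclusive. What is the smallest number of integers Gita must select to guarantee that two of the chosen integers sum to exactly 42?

Group the elements by complementary pair {x, 42−x}: {13,29}, {14,28}, {15,27}, …, giving 8 two-element pairs; the single value 21 (it cannot pair with itself since the integers are distinct); and 12 integers whose partner 42−x falls outside [13,41].
Treating each of those 21 groups as a pigeonhole, one can pick one integer per group — 21 integers — with no two summing to 42.
The 22nd integer lands in an occupied pair, forcing a sum of 42.

22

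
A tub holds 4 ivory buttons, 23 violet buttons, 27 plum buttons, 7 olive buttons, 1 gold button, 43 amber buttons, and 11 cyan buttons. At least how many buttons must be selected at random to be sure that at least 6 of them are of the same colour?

31

An adversary could hand out at most 5 buttons per colour (ivory, gold run out sooner): 4 + 5 + 5 + 5 + 1 + 5 + 5 = 30 buttons and still no colour has 6.
By the pigeonhole principle, one more button lands in a colour already at 5, so 31 draws are enough and 30 are not.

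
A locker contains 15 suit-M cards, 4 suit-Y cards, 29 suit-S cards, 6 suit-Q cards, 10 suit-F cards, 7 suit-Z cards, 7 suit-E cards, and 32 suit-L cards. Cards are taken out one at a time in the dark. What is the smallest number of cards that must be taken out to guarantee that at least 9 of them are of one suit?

Pigeonhole: put each drawn card into a box by suit. The largest draw with every box below 9 takes min(count, 8) from each suit; suits with fewer than 8 contribute all they have.
Σ min(cᵢ, 8) = 8 + 4 + 8 + 6 + 8 + 7 + 7 + 8 = 56.
Draw number 56 + 1 = 57 must push one box to 9.

57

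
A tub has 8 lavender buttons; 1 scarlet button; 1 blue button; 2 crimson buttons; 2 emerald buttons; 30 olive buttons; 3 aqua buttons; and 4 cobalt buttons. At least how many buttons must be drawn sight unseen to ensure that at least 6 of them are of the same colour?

24

The 8 colours are the holes; the buttons drawn are the pigeons.
To avoid 6 of any one colour, the worst case takes at most 5 of each colour, or every button of a colour that has fewer than 5.
That gives 5 + 1 + 1 + 2 + 2 + 5 + 3 + 4 = 23 buttons with no colour reaching 6.
The next button forces some colour to 6, so 23 + 1 = 24.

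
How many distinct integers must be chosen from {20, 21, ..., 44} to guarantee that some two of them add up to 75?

19

A set avoiding the sum 75 can contain at most one of each pair {x, 75−x}, plus the 11 elements whose complement lies outside the range.
The integers 20, …, 37 (18 of them) are such a set: any two sum to at least 20+21 = 41 and at most 36+37 = 73 < 75.
Any 19th integer completes one of the 7 pairs, so 19 choices force a sum of 75.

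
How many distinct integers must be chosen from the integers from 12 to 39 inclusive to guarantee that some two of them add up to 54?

Group the elements by complementary pair {x, 54−x}: {15,39}, {16,38}, {17,37}, …, giving 12 two-element pairs, the single value 27 (it cannot pair with itself since the integers are distinct), and 3 integers whose partner 54−x falls outside [12,39].
Treating each of those 16 groups as a pigeonhole, one can pick one integer per group — 16 integers — with no two summing to 54.
The 17th integer lands in an occupied pair, forcing a sum of 54.

17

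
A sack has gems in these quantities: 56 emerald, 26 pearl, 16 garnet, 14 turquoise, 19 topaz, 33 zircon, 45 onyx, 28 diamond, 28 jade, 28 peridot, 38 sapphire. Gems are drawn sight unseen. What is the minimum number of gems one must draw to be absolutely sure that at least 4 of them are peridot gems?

307

In the worst case for collecting peridot gems, every non-peridot gem comes out first.
There are 56 + 26 + 16 + 14 + 19 + 33 + 45 + 28 + 28 + 38 = 303 non-peridot gems altogether.
After those, each further gem must be peridot, so 303 + 4 = 307 draws guarantee 4 peridot gems.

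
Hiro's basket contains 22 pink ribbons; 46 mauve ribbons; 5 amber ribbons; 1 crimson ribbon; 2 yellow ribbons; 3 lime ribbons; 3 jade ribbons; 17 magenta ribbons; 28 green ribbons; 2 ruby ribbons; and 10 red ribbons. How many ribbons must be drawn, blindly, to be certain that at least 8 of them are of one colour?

By the pigeonhole principle, put each drawn ribbon into a box by colour. The largest draw with every box below 8 takes min(count, 7) from each colour; colours with fewer than 7 contribute all they have.
Σ min(cᵢ, 7) = 7 + 7 + 5 + 1 + 2 + 3 + 3 + 7 + 7 + 2 + 7 = 51.
Draw number 51 + 1 = 52 must push one box to 8.

52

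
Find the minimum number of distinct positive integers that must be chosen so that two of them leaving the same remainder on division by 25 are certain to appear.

26

The 25 residue classes mod 25 are the pigeonholes.
With 25 integers one could put 1 in each residue class and have no class reach 2.
The 26th integer pushes some class to 2, so 25·1 + 1 = 26.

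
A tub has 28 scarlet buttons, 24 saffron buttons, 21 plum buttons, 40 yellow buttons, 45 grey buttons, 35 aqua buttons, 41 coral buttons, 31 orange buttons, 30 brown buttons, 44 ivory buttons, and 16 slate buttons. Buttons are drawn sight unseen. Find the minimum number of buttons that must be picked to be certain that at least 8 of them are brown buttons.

In the worst case for collecting brown buttons, every non-brown button comes out first.
There are 28 + 24 + 21 + 40 + 45 + 35 + 41 + 31 + 44 + 16 = 325 non-brown buttons altogether.
After those, each further button must be brown, so 325 + 8 = 333 draws guarantee 8 brown buttons.

333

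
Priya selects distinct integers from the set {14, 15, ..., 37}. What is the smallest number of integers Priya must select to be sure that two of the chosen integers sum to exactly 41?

Group the elements by complementary pair {x, 41−x}: {14,27}, {15,26}, {16,25}, …, giving 7 two-element pairs and 10 integers whose partner 41−x falls outside [14,37].
By pigeonhole, treating each of those 17 groups as a pigeonhole, one can pick one integer per group — 17 integers — with no two summing to 41.
The 18th integer lands in an occupied pair, forcing a sum of 41.

18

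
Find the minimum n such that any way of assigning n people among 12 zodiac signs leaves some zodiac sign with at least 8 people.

With 84 people one could put exactly 7 in each of the 12 zodiac signs, and no zodiac sign would reach 8.
One more person must land in a zodiac sign that already has 7, giving it 8.
So 12 × 7 + 1 = 85 people are required.

85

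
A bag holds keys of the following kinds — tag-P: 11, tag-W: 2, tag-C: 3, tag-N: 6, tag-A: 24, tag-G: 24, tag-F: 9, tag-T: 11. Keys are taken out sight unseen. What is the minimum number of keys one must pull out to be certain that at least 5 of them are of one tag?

An adversary could hand out at most 4 keys per tag (tag-W, tag-C run out sooner): 4 + 2 + 3 + 4 + 4 + 4 + 4 + 4 = 29 keys and still no tag has 5.
One more key lands in a tag already at 4, so 30 draws are enough and 29 are not.

30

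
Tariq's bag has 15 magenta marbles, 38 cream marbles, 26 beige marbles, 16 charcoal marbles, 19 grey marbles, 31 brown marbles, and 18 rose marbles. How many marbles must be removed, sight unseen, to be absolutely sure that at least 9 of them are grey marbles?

In the worst case for collecting grey marbles, every non-grey marble comes out first.
There are 15 + 38 + 26 + 16 + 31 + 18 = 144 non-grey marbles altogether.
After those, each further marble must be grey, so 144 + 9 = 153 draws guarantee 9 grey marbles.

153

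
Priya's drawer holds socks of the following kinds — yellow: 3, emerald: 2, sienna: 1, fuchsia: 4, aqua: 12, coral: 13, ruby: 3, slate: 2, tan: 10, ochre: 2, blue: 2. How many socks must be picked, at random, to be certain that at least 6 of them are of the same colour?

35

An adversary could hand out at most 5 socks per colour (8 colours run out sooner): 3 + 2 + 1 + 4 + 5 + 5 + 3 + 2 + 5 + 2 + 2 = 34 socks and still no colour has 6.
One more sock lands in a colour already at 5, so 35 draws are enough and 34 are not.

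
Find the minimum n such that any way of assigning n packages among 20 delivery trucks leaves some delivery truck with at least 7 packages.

With 120 packages one could put exactly 6 in each of the 20 delivery trucks, and no delivery truck would reach 7.
One more package must land in a delivery truck that already has 6, giving it 7.
So 20 × 6 + 1 = 121 packages are required.

121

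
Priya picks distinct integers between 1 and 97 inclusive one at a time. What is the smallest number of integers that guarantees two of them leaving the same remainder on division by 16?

17

By the pigeonhole principle, the 16 residue classes mod 16 are the pigeonholes.
With 16 integers one could put 1 in each residue class and have no class reach 2.
The 17th integer pushes some class to 2, so 16·1 + 1 = 17.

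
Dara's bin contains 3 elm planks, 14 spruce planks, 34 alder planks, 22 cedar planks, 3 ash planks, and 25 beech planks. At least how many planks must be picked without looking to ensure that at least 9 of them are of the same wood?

39

An adversary could hand out at most 8 planks per wood (elm, ash run out sooner): 3 + 8 + 8 + 8 + 3 + 8 = 38 planks and still no wood has 9.
One more plank lands in a wood already at 8, so 39 draws are enough and 38 are not.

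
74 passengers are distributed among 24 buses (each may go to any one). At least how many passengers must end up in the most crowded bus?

4

The 24 buses are the holes and the 74 passengers are the pigeons.
If every bus held at most 3 passengers, the total would be at most 24 × 3 = 72, which is less than 74.
So some bus holds at least ⌈74/24⌉ = 4 passengers.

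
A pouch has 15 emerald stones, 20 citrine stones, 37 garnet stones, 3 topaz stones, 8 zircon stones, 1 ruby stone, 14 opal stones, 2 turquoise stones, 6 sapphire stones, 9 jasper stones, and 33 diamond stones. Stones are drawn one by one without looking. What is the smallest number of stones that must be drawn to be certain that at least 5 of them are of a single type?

39

Pigeonhole: the 11 types are the holes; the stones drawn are the pigeons.
To avoid 5 of any one type, the worst case takes at most 4 of each type, or every stone of a type that has fewer than 4.
That gives 4 + 4 + 4 + 3 + 4 + 1 + 4 + 2 + 4 + 4 + 4 = 38 stones with no type reaching 5.
The next stone forces some type to 5, so 38 + 1 = 39.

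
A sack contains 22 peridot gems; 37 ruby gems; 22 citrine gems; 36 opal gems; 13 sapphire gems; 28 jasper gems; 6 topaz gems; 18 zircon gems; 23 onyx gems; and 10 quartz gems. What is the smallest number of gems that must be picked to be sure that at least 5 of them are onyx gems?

In the worst case for collecting onyx gems, every non-onyx gem comes out first.
There are 22 + 37 + 22 + 36 + 13 + 28 + 6 + 18 + 10 = 192 non-onyx gems altogether.
After those, each further gem must be onyx, so 192 + 5 = 197 draws guarantee 5 onyx gems.

197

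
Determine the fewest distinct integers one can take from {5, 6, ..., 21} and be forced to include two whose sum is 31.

A set avoiding the sum 31 can contain at most one of each pair {x, 31−x}, plus the 5 elements whose complement lies outside the range.
The integers 5, …, 15 (11 of them) are such a set: any two sum to at least 5+6 = 11 and at most 14+15 = 29 < 31.
By pigeonhole, any 12th integer completes one of the 6 pairs, so 12 choices force a sum of 31.

12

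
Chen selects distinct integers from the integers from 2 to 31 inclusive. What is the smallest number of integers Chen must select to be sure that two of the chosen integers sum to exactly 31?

17

Two chosen integers sum to 31 exactly when both halves of some pair {x, 31−x} with 2 ≤ x ≤ 31−x ≤ 29 are chosen — 14 such pairs.
The remaining 2 elements (those with no distinct partner in range) can never complete a 31-sum, so the worst case takes all of them and one from each pair: 2 + 14 = 16.
By the pigeonhole principle, the 17th integer has to be the second member of some pair, so 16 + 1 = 17.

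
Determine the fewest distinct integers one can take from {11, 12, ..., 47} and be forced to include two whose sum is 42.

A set avoiding the sum 42 can contain at most one of each pair {x, 42−x}, plus the 17 elements whose complement lies outside the range or equal to its own complement.
The integers 21, …, 47 (27 of them) are such a set: any two sum to at least 21+22 = 43 > 42.
By the pigeonhole principle, any 28th integer completes one of the 10 pairs, so 28 choices force a sum of 42.

28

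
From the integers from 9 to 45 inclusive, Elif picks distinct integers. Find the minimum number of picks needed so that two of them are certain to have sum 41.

Group the elements by complementary pair {x, 41−x}: {9,32}, {10,31}, {11,30}, …, giving 12 two-element pairs and 13 integers whose partner 41−x falls outside [9,45].
Pigeonhole: treating each of those 25 groups as a pigeonhole, one can pick one integer per group — 25 integers — with no two summing to 41.
The 26th integer lands in an occupied pair, forcing a sum of 41.

26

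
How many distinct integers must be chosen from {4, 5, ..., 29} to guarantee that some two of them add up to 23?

19

A set avoiding the sum 23 can contain at most one of each pair {x, 23−x}, plus the 10 elements whose complement lies outside the range.
The integers 12, …, 29 (18 of them) are such a set: any two sum to at least 12+13 = 25 > 23.
Any 19th integer completes one of the 8 pairs, so 19 choices force a sum of 23.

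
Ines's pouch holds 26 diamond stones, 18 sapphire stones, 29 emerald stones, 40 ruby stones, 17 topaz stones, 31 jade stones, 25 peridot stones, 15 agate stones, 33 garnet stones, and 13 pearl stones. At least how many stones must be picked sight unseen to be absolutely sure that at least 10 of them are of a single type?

91

An adversary could hand out at most 9 stones per type: 9 + 9 + 9 + 9 + 9 + 9 + 9 + 9 + 9 + 9 = 90 stones and still no type has 10.
Pigeonhole: one more stone lands in a type already at 9, so 91 draws are enough and 90 are not.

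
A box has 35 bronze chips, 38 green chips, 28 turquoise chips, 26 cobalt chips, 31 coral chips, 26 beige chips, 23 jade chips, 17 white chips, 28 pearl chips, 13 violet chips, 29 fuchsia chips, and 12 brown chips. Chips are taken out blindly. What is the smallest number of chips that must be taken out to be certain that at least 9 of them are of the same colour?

97

The 12 colours are the holes; the chips drawn are the pigeons.
To avoid 9 of any one colour, the worst case takes at most 8 of each colour.
That gives 8 + 8 + 8 + 8 + 8 + 8 + 8 + 8 + 8 + 8 + 8 + 8 = 96 chips with no colour reaching 9.
The next chip forces some colour to 9, so 96 + 1 = 97.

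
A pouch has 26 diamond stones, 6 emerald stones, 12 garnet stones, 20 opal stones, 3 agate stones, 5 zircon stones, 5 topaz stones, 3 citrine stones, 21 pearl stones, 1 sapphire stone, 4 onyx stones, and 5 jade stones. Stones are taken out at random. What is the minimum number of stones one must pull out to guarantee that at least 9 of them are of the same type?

65

Pigeonhole: the 12 types are the holes; the stones drawn are the pigeons.
To avoid 9 of any one type, the worst case takes at most 8 of each type, or every stone of a type that has fewer than 8.
That gives 8 + 6 + 8 + 8 + 3 + 5 + 5 + 3 + 8 + 1 + 4 + 5 = 64 stones with no type reaching 9.
The next stone forces some type to 9, so 64 + 1 = 65.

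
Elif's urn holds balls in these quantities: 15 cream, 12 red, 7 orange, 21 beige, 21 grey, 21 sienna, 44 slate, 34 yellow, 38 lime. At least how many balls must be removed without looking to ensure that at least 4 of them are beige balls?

In the worst case for collecting beige balls, every non-beige ball comes out first.
There are 15 + 12 + 7 + 21 + 21 + 44 + 34 + 38 = 192 non-beige balls altogether.
After those, each further ball must be beige, so 192 + 4 = 196 draws guarantee 4 beige balls.

196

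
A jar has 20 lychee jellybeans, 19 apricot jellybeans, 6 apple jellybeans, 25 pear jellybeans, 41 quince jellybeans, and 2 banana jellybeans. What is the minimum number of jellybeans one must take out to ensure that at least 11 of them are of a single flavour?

49

An adversary could hand out at most 10 jellybeans per flavour (apple, banana run out sooner): 10 + 10 + 6 + 10 + 10 + 2 = 48 jellybeans and still no flavour has 11.
By pigeonhole, one more jellybean lands in a flavour already at 10, so 49 draws are enough and 48 are not.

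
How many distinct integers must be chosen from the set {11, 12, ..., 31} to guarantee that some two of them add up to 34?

16

A set avoiding the sum 34 can contain at most one of each pair {x, 34−x}, plus the 9 elements whose complement lies outside the range or equal to its own complement.
The integers 17, …, 31 (15 of them) are such a set: any two sum to at least 17+18 = 35 > 34.
Any 16th integer completes one of the 6 pairs, so 16 choices force a sum of 34.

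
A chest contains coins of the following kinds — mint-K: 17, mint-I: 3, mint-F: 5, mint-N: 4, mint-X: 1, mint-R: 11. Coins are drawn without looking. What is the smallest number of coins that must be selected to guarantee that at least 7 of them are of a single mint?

An adversary could hand out at most 6 coins per mint (4 mints run out sooner): 6 + 3 + 5 + 4 + 1 + 6 = 25 coins and still no mint has 7.
One more coin lands in a mint already at 6, so 26 draws are enough and 25 are not.

26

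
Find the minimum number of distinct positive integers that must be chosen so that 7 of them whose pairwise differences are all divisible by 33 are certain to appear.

199

Integers whose pairwise differences are multiples of 33 are exactly those sharing a remainder mod 33. The 33 residue classes mod 33 are the pigeonholes.
With 198 integers one could put 6 in each residue class and have no class reach 7.
The 199th integer pushes some class to 7, so 33·6 + 1 = 199.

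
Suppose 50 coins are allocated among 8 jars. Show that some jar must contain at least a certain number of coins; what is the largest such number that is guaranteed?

The 8 jars are the holes and the 50 coins are the pigeons.
If every jar held at most 6 coins, the total would be at most 8 × 6 = 48, which is less than 50.
So some jar holds at least ⌈50/8⌉ = 7 coins.

7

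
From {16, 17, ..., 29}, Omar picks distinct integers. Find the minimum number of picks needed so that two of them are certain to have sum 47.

9

Group the elements by complementary pair {x, 47−x}: {18,29}, {19,28}, {20,27}, …, giving 6 two-element pairs and 2 integers whose partner 47−x falls outside [16,29].
By pigeonhole, treating each of those 8 groups as a pigeonhole, one can pick one integer per group — 8 integers — with no two summing to 47.
The 9th integer lands in an occupied pair, forcing a sum of 47.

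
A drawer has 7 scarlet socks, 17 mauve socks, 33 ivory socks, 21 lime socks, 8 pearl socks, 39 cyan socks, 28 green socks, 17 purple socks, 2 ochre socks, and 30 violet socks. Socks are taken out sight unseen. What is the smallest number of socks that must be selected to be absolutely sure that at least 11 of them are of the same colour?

Put each drawn sock into a box by colour. The largest draw with every box below 11 takes min(count, 10) from each colour; colours with fewer than 10 contribute all they have.
Σ min(cᵢ, 10) = 7 + 10 + 10 + 10 + 8 + 10 + 10 + 10 + 2 + 10 = 87.
Draw number 87 + 1 = 88 must push one box to 11.

88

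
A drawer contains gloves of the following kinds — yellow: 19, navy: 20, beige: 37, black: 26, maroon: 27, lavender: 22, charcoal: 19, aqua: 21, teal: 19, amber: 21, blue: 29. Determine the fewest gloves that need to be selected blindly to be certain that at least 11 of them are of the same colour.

111

Pigeonhole: put each drawn glove into a box by colour. The largest draw with every box below 11 takes min(count, 10) from each colour.
Σ min(cᵢ, 10) = 10 + 10 + 10 + 10 + 10 + 10 + 10 + 10 + 10 + 10 + 10 = 110.
Draw number 110 + 1 = 111 must push one box to 11.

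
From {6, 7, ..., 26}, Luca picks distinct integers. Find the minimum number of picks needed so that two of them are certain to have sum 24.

16

Two chosen integers sum to 24 exactly when both halves of some pair {x, 24−x} with 6 ≤ x ≤ 24−x ≤ 18 are chosen — 6 such pairs.
The remaining 9 elements (those with no distinct partner in range) can never complete a 24-sum, so the worst case takes all of them and one from each pair: 9 + 6 = 15.
Pigeonhole: the 16th integer has to be the second member of some pair, so 15 + 1 = 16.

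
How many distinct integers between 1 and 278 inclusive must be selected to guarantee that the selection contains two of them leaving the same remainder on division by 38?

39

By the pigeonhole principle, the 38 residue classes mod 38 are the pigeonholes.
With 38 integers one could put 1 in each residue class and have no class reach 2.
The 39th integer pushes some class to 2, so 38·1 + 1 = 39.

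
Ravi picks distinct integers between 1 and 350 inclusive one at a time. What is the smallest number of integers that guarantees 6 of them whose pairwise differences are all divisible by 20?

101

Integers whose pairwise differences are multiples of 20 are exactly those sharing a remainder mod 20. Pigeonhole: the 20 residue classes mod 20 are the pigeonholes.
With 100 integers one could put 5 in each residue class and have no class reach 6.
The 101st integer pushes some class to 6, so 20·5 + 1 = 101.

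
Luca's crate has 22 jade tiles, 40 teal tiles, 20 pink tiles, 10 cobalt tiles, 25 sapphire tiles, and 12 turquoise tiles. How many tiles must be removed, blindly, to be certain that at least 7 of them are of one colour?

Put each drawn tile into a box by colour. The largest draw with every box below 7 takes min(count, 6) from each colour.
Σ min(cᵢ, 6) = 6 + 6 + 6 + 6 + 6 + 6 = 36.
Draw number 36 + 1 = 37 must push one box to 7.

37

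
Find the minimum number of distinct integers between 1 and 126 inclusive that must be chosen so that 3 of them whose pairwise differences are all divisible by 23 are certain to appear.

47

Integers whose pairwise differences are multiples of 23 are exactly those sharing a remainder mod 23. By the pigeonhole principle, the 23 residue classes mod 23 are the pigeonholes.
With 46 integers one could put 2 in each residue class and have no class reach 3.
The 47th integer pushes some class to 3, so 23·2 + 1 = 47.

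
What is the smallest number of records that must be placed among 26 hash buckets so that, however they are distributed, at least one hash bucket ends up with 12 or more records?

With 286 records one could put exactly 11 in each of the 26 hash buckets, and no hash bucket would reach 12.
One more record must land in a hash bucket that already has 11, giving it 12.
So 26 × 11 + 1 = 287 records are required.

287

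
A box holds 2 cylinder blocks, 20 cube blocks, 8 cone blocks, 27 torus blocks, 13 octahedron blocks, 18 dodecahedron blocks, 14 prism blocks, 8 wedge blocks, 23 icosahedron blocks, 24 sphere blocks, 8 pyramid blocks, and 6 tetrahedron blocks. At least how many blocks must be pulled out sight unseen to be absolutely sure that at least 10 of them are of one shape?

By pigeonhole, the 12 shapes are the holes; the blocks drawn are the pigeons.
To avoid 10 of any one shape, the worst case takes at most 9 of each shape, or every block of a shape that has fewer than 9.
That gives 2 + 9 + 8 + 9 + 9 + 9 + 9 + 8 + 9 + 9 + 8 + 6 = 95 blocks with no shape reaching 10.
The next block forces some shape to 10, so 95 + 1 = 96.

96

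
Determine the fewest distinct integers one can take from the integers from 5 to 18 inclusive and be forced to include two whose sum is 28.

Group the elements by complementary pair {x, 28−x}: {10,18}, {11,17}, {12,16}, …, giving 4 two-element pairs; the single value 14 (it cannot pair with itself since the integers are distinct); and 5 integers whose partner 28−x falls outside [5,18].
By pigeonhole, treating each of those 10 groups as a pigeonhole, one can pick one integer per group — 10 integers — with no two summing to 28.
The 11th integer lands in an occupied pair, forcing a sum of 28.

11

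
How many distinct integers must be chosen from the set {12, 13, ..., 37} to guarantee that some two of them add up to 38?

Two chosen integers sum to 38 exactly when both halves of some pair {x, 38−x} with 12 ≤ x ≤ 38−x ≤ 26 are chosen — 7 such pairs.
The remaining 12 elements (those with no distinct partner in range) can never complete a 38-sum, so the worst case takes all of them and one from each pair: 12 + 7 = 19.
By the pigeonhole principle, the 20th integer has to be the second member of some pair, so 19 + 1 = 20.

20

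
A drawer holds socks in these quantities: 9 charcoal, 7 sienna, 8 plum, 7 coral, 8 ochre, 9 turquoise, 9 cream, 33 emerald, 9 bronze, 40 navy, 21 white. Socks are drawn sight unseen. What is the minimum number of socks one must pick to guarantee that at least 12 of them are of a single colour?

Put each drawn sock into a box by colour. The largest draw with every box below 12 takes min(count, 11) from each colour; colours with fewer than 11 contribute all they have.
Σ min(cᵢ, 11) = 9 + 7 + 8 + 7 + 8 + 9 + 9 + 11 + 9 + 11 + 11 = 99.
Draw number 99 + 1 = 100 must push one box to 12.

100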